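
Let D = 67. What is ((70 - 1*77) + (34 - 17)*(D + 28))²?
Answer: 2585664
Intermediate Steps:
((70 - 1*77) + (34 - 17)*(D + 28))² = ((70 - 1*77) + (34 - 17)*(67 + 28))² = ((70 - 77) + 17*95)² = (-7 + 1615)² = 1608² = 2585664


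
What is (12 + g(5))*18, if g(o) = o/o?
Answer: 234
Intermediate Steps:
g(o) = 1
(12 + g(5))*18 = (12 + 1)*18 = 13*18 = 234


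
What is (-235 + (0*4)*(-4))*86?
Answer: -20210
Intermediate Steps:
(-235 + (0*4)*(-4))*86 = (-235 + 0*(-4))*86 = (-235 + 0)*86 = -235*86 = -20210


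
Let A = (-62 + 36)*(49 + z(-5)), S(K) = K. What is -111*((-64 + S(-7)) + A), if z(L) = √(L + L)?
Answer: 149295 + 2886*I*√10 ≈ 1.493e+5 + 9126.3*I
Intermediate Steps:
z(L) = √2*√L (z(L) = √(2*L) = √2*√L)
A = -1274 - 26*I*√10 (A = (-62 + 36)*(49 + √2*√(-5)) = -26*(49 + √2*(I*√5)) = -26*(49 + I*√10) = -1274 - 26*I*√10 ≈ -1274.0 - 82.219*I)
-111*((-64 + S(-7)) + A) = -111*((-64 - 7) + (-1274 - 26*I*√10)) = -111*(-71 + (-1274 - 26*I*√10)) = -111*(-1345 - 26*I*√10) = 149295 + 2886*I*√10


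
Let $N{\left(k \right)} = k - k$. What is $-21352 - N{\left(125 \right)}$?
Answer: $-21352$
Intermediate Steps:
$N{\left(k \right)} = 0$
$-21352 - N{\left(125 \right)} = -21352 - 0 = -21352 + 0 = -21352$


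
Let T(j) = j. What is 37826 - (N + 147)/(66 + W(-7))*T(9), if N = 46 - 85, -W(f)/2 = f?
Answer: 756277/20 ≈ 37814.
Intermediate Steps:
W(f) = -2*f
N = -39
37826 - (N + 147)/(66 + W(-7))*T(9) = 37826 - (-39 + 147)/(66 - 2*(-7))*9 = 37826 - 108/(66 + 14)*9 = 37826 - 108/80*9 = 37826 - 108*(1/80)*9 = 37826 - 27*9/20 = 37826 - 1*243/20 = 37826 - 243/20 = 756277/20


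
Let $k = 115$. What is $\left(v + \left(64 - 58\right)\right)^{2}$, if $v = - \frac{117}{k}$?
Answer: $\frac{328329}{13225} \approx 24.826$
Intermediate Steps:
$v = - \frac{117}{115} \approx -1.0174$
$\left(v + \left(64 - 58\right)\right)^{2} = \left(- \frac{117}{115} + \left(64 - 58\right)\right)^{2} = \left(- \frac{117}{115} + 6\right)^{2} = \left(\frac{573}{115}\right)^{2} = \frac{328329}{13225}$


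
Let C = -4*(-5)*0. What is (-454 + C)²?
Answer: 206116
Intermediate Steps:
C = 0 (C = 20*0 = 0)
(-454 + C)² = (-454 + 0)² = (-454)² = 206116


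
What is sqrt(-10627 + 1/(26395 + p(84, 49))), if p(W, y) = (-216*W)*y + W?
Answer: 2*I*sqrt(1976725828473765)/862577 ≈ 103.09*I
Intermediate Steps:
p(W, y) = W - 216*W*y (p(W, y) = -216*W*y + W = W - 216*W*y)
sqrt(-10627 + 1/(26395 + p(84, 49))) = sqrt(-10627 + 1/(26395 + 84*(1 - 216*49))) = sqrt(-10627 + 1/(26395 + 84*(1 - 10584))) = sqrt(-10627 + 1/(26395 + 84*(-10583))) = sqrt(-10627 + 1/(26395 - 888972)) = sqrt(-10627 + 1/(-862577)) = sqrt(-10627 - 1/862577) = sqrt(-9166605780/862577) = 2*I*sqrt(1976725828473765)/862577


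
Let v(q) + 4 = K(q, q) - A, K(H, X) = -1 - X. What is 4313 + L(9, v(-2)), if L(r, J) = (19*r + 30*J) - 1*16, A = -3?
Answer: 4468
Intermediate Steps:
v(q) = -2 - q (v(q) = -4 + ((-1 - q) - 1*(-3)) = -4 + ((-1 - q) + 3) = -4 + (2 - q) = -2 - q)
L(r, J) = -16 + 19*r + 30*J (L(r, J) = (19*r + 30*J) - 16 = -16 + 19*r + 30*J)
4313 + L(9, v(-2)) = 4313 + (-16 + 19*9 + 30*(-2 - 1*(-2))) = 4313 + (-16 + 171 + 30*(-2 + 2)) = 4313 + (-16 + 171 + 30*0) = 4313 + (-16 + 171 + 0) = 4313 + 155 = 4468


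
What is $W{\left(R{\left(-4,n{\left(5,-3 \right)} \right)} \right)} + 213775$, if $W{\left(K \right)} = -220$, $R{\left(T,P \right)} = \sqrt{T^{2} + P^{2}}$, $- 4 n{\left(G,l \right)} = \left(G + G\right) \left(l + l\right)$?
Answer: $213555$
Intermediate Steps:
$n{\left(G,l \right)} = - G l$ ($n{\left(G,l \right)} = - \frac{\left(G + G\right) \left(l + l\right)}{4} = - \frac{2 G 2 l}{4} = - \frac{4 G l}{4} = - G l$)
$R{\left(T,P \right)} = \sqrt{P^{2} + T^{2}}$
$W{\left(R{\left(-4,n{\left(5,-3 \right)} \right)} \right)} + 213775 = -220 + 213775 = 213555$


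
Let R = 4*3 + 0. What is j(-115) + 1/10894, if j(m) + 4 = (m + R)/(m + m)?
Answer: -2225042/626405 ≈ -3.5521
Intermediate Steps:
R = 12 (R = 12 + 0 = 12)
j(m) = -4 + (12 + m)/(2*m) (j(m) = -4 + (m + 12)/(m + m) = -4 + (12 + m)/((2*m)) = -4 + (12 + m)*(1/(2*m)) = -4 + (12 + m)/(2*m))
j(-115) + 1/10894 = (-7/2 + 6/(-115)) + 1/10894 = (-7/2 + 6*(-1/115)) + 1/10894 = (-7/2 - 6/115) + 1/10894 = -817/230 + 1/10894 = -2225042/626405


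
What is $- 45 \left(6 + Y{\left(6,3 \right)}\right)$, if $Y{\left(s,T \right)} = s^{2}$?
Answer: $-1890$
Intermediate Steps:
$- 45 \left(6 + Y{\left(6,3 \right)}\right) = - 45 \left(6 + 6^{2}\right) = - 45 \left(6 + 36\right) = \left(-45\right) 42 = -1890$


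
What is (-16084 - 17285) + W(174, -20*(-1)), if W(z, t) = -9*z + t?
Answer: -34915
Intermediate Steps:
W(z, t) = t - 9*z
(-16084 - 17285) + W(174, -20*(-1)) = (-16084 - 17285) + (-20*(-1) - 9*174) = -33369 + (20 - 1566) = -33369 - 1546 = -34915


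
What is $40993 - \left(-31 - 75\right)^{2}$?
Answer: $29757$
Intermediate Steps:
$40993 - \left(-31 - 75\right)^{2} = 40993 - \left(-106\right)^{2} = 40993 - 11236 = 29757$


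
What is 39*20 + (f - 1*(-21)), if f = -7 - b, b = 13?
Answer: 781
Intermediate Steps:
f = -20 (f = -7 - 1*13 = -7 - 13 = -20)
39*20 + (f - 1*(-21)) = 39*20 + (-20 - 1*(-21)) = 780 + (-20 + 21) = 780 + 1 = 781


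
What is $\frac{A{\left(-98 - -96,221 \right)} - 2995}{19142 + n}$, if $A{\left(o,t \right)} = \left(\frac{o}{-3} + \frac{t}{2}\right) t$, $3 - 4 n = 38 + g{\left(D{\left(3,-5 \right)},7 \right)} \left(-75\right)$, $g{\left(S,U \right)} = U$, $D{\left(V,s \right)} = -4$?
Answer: $\frac{129437}{115587} \approx 1.1198$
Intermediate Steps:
$n = \frac{245}{2}$ ($n = \frac{3}{4} - \frac{38 + 7 \left(-75\right)}{4} = \frac{3}{4} - \frac{38 - 525}{4} = \frac{3}{4} - - \frac{487}{4} = \frac{3}{4} + \frac{487}{4} = \frac{245}{2} \approx 122.5$)
$A{\left(o,t \right)} = t \left(\frac{t}{2} - \frac{o}{3}\right)$ ($A{\left(o,t \right)} = \left(o \left(- \frac{1}{3}\right) + t \frac{1}{2}\right) t = \left(- \frac{o}{3} + \frac{t}{2}\right) t = \left(\frac{t}{2} - \frac{o}{3}\right) t = t \left(\frac{t}{2} - \frac{o}{3}\right)$)
$\frac{A{\left(-98 - -96,221 \right)} - 2995}{19142 + n} = \frac{\frac{1}{6} \cdot 221 \left(- 2 \left(-98 - -96\right) + 3 \cdot 221\right) - 2995}{19142 + \frac{245}{2}} = \frac{\frac{1}{6} \cdot 221 \left(- 2 \left(-98 + 96\right) + 663\right) - 2995}{\frac{38529}{2}} = \left(\frac{1}{6} \cdot 221 \left(\left(-2\right) \left(-2\right) + 663\right) - 2995\right) \frac{2}{38529} = \left(\frac{1}{6} \cdot 221 \left(4 + 663\right) - 2995\right) \frac{2}{38529} = \left(\frac{1}{6} \cdot 221 \cdot 667 - 2995\right) \frac{2}{38529} = \left(\frac{147407}{6} - 2995\right) \frac{2}{38529} = \frac{129437}{6} \cdot \frac{2}{38529} = \frac{129437}{115587}$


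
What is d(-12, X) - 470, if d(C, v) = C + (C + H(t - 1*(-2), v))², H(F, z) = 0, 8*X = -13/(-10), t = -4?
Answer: -338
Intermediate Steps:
X = 13/80 (X = (-13/(-10))/8 = (-13*(-⅒))/8 = (⅛)*(13/10) = 13/80 ≈ 0.16250)
d(C, v) = C + C² (d(C, v) = C + (C + 0)² = C + C²)
d(-12, X) - 470 = -12*(1 - 12) - 470 = -12*(-11) - 470 = 132 - 470 = -338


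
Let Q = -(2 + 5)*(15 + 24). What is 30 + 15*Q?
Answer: -4065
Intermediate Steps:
Q = -273 (Q = -7*39 = -1*273 = -273)
30 + 15*Q = 30 + 15*(-273) = 30 - 4095 = -4065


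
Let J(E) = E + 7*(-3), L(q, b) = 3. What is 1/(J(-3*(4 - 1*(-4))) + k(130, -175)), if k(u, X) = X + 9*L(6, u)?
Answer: -1/193 ≈ -0.0051813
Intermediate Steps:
k(u, X) = 27 + X (k(u, X) = X + 9*3 = X + 27 = 27 + X)
J(E) = -21 + E (J(E) = E - 21 = -21 + E)
1/(J(-3*(4 - 1*(-4))) + k(130, -175)) = 1/((-21 - 3*(4 - 1*(-4))) + (27 - 175)) = 1/((-21 - 3*(4 + 4)) - 148) = 1/((-21 - 3*8) - 148) = 1/((-21 - 24) - 148) = 1/(-45 - 148) = 1/(-193) = -1/193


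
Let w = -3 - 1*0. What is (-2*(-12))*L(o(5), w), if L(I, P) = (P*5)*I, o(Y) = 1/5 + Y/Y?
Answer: -432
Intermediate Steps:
w = -3 (w = -3 + 0 = -3)
o(Y) = 6/5 (o(Y) = 1*(⅕) + 1 = ⅕ + 1 = 6/5)
L(I, P) = 5*I*P (L(I, P) = (5*P)*I = 5*I*P)
(-2*(-12))*L(o(5), w) = (-2*(-12))*(5*(6/5)*(-3)) = 24*(-18) = -432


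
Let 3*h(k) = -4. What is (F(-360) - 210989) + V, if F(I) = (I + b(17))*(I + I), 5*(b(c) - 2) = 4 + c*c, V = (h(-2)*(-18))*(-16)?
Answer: 4195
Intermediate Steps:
h(k) = -4/3 (h(k) = (⅓)*(-4) = -4/3)
V = -384 (V = -4/3*(-18)*(-16) = 24*(-16) = -384)
b(c) = 14/5 + c²/5 (b(c) = 2 + (4 + c*c)/5 = 2 + (4 + c²)/5 = 2 + (⅘ + c²/5) = 14/5 + c²/5)
F(I) = 2*I*(303/5 + I) (F(I) = (I + (14/5 + (⅕)*17²))*(I + I) = (I + (14/5 + (⅕)*289))*(2*I) = (I + (14/5 + 289/5))*(2*I) = (I + 303/5)*(2*I) = (303/5 + I)*(2*I) = 2*I*(303/5 + I))
(F(-360) - 210989) + V = ((⅖)*(-360)*(303 + 5*(-360)) - 210989) - 384 = ((⅖)*(-360)*(303 - 1800) - 210989) - 384 = ((⅖)*(-360)*(-1497) - 210989) - 384 = (215568 - 210989) - 384 = 4579 - 384 = 4195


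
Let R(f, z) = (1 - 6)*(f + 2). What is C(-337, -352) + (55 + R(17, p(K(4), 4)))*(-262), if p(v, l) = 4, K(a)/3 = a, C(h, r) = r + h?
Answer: 9791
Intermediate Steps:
C(h, r) = h + r
K(a) = 3*a
R(f, z) = -10 - 5*f (R(f, z) = -5*(2 + f) = -10 - 5*f)
C(-337, -352) + (55 + R(17, p(K(4), 4)))*(-262) = (-337 - 352) + (55 + (-10 - 5*17))*(-262) = -689 + (55 + (-10 - 85))*(-262) = -689 + (55 - 95)*(-262) = -689 - 40*(-262) = -689 + 10480 = 9791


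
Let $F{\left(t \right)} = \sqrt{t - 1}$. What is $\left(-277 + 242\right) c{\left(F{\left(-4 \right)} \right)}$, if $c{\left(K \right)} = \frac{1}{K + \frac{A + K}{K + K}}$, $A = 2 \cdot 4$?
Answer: $- \frac{350}{9} + \frac{140 i \sqrt{5}}{9} \approx -38.889 + 34.783 i$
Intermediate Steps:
$A = 8$
$F{\left(t \right)} = \sqrt{-1 + t}$
$c{\left(K \right)} = \frac{1}{K + \frac{8 + K}{2 K}}$ ($c{\left(K \right)} = \frac{1}{K + \frac{8 + K}{K + K}} = \frac{1}{K + \frac{8 + K}{2 K}}$)
$\left(-277 + 242\right) c{\left(F{\left(-4 \right)} \right)} = \left(-277 + 242\right) \frac{2 \sqrt{-1 - 4}}{8 + \sqrt{-1 - 4} + 2 \left(\sqrt{-1 - 4}\right)^{2}} = - 35 \frac{2 \sqrt{-5}}{8 + \sqrt{-5} + 2 \left(\sqrt{-5}\right)^{2}} = - 35 \frac{2 i \sqrt{5}}{8 + i \sqrt{5} + 2 \left(i \sqrt{5}\right)^{2}} = - 35 \frac{2 i \sqrt{5}}{8 + i \sqrt{5} + 2 \left(-5\right)} = - 35 \frac{2 i \sqrt{5}}{8 + i \sqrt{5} - 10} = - 35 \frac{2 i \sqrt{5}}{-2 + i \sqrt{5}} = - \frac{70 i \sqrt{5}}{-2 + i \sqrt{5}}$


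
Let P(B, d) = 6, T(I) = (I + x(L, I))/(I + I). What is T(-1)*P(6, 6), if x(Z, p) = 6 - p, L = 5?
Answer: -18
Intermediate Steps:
T(I) = 3/I (T(I) = (I + (6 - I))/(I + I) = 6/((2*I)) = 6*(1/(2*I)) = 3/I)
T(-1)*P(6, 6) = (3/(-1))*6 = (3*(-1))*6 = -3*6 = -18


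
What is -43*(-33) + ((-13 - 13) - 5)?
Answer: 1388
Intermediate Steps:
-43*(-33) + ((-13 - 13) - 5) = 1419 + (-26 - 5) = 1419 - 31 = 1388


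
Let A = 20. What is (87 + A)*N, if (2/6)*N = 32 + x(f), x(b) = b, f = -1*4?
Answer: 8988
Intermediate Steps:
f = -4
N = 84 (N = 3*(32 - 4) = 3*28 = 84)
(87 + A)*N = (87 + 20)*84 = 107*84 = 8988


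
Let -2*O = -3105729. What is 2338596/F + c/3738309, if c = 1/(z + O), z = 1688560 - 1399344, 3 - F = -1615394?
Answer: 32208388768333747198/22248107236647463353 ≈ 1.4477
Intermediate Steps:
F = 1615397 (F = 3 - 1*(-1615394) = 3 + 1615394 = 1615397)
O = 3105729/2 (O = -½*(-3105729) = 3105729/2 ≈ 1.5529e+6)
z = 289216
c = 2/3684161 (c = 1/(289216 + 3105729/2) = 1/(3684161/2) = 2/3684161 ≈ 5.4286e-7)
2338596/F + c/3738309 = 2338596/1615397 + (2/3684161)/3738309 = 2338596*(1/1615397) + (2/3684161)*(1/3738309) = 2338596/1615397 + 2/13772532223749 = 32208388768333747198/22248107236647463353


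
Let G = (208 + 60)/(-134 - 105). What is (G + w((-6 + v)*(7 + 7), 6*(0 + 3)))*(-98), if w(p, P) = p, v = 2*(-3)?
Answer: 3961160/239 ≈ 16574.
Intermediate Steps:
v = -6
G = -268/239 (G = 268/(-239) = 268*(-1/239) = -268/239 ≈ -1.1213)
(G + w((-6 + v)*(7 + 7), 6*(0 + 3)))*(-98) = (-268/239 + (-6 - 6)*(7 + 7))*(-98) = (-268/239 - 12*14)*(-98) = (-268/239 - 168)*(-98) = -40420/239*(-98) = 3961160/239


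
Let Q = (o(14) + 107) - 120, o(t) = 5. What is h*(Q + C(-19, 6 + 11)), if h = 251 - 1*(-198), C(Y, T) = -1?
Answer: -4041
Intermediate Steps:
h = 449 (h = 251 + 198 = 449)
Q = -8 (Q = (5 + 107) - 120 = 112 - 120 = -8)
h*(Q + C(-19, 6 + 11)) = 449*(-8 - 1) = 449*(-9) = -4041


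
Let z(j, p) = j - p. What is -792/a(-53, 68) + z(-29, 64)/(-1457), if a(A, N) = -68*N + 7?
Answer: 5675/24111 ≈ 0.23537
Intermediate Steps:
a(A, N) = 7 - 68*N
-792/a(-53, 68) + z(-29, 64)/(-1457) = -792/(7 - 68*68) + (-29 - 1*64)/(-1457) = -792/(7 - 4624) + (-29 - 64)*(-1/1457) = -792/(-4617) - 93*(-1/1457) = -792*(-1/4617) + 3/47 = 88/513 + 3/47 = 5675/24111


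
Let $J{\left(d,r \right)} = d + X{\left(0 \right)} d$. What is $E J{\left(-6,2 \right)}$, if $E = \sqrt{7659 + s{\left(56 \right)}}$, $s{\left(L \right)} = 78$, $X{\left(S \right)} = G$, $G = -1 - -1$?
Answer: $- 6 \sqrt{7737} \approx -527.76$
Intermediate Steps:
$G = 0$ ($G = -1 + 1 = 0$)
$X{\left(S \right)} = 0$
$J{\left(d,r \right)} = d$ ($J{\left(d,r \right)} = d + 0 d = d + 0 = d$)
$E = \sqrt{7737}$ ($E = \sqrt{7659 + 78} = \sqrt{7737} \approx 87.96$)
$E J{\left(-6,2 \right)} = \sqrt{7737} \left(-6\right) = - 6 \sqrt{7737}$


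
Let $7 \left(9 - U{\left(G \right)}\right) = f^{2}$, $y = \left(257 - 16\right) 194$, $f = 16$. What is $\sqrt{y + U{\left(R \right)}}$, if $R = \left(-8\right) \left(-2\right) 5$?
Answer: $\frac{\sqrt{2289595}}{7} \approx 216.16$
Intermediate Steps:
$R = 80$ ($R = 16 \cdot 5 = 80$)
$y = 46754$ ($y = 241 \cdot 194 = 46754$)
$U{\left(G \right)} = - \frac{193}{7}$ ($U{\left(G \right)} = 9 - \frac{16^{2}}{7} = 9 - \frac{256}{7} = - \frac{193}{7}$)
$\sqrt{y + U{\left(R \right)}} = \sqrt{46754 - \frac{193}{7}} = \sqrt{\frac{327085}{7}} = \frac{\sqrt{2289595}}{7}$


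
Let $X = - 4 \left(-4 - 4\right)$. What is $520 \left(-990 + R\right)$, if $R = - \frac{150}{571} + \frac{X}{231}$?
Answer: $- \frac{67911151360}{131901} \approx -5.1486 \cdot 10^{5}$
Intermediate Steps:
$X = 32$ ($X = \left(-4\right) \left(-8\right) = 32$)
$R = - \frac{16378}{131901}$ ($R = - \frac{150}{571} + \frac{32}{231} = - \frac{16378}{131901} \approx -0.12417$)
$520 \left(-990 + R\right) = 520 \left(-990 - \frac{16378}{131901}\right) = 520 \left(- \frac{130598368}{131901}\right) = - \frac{67911151360}{131901}$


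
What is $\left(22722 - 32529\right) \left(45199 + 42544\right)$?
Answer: $-860495601$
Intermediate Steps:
$\left(22722 - 32529\right) \left(45199 + 42544\right) = \left(-9807\right) 87743 = -860495601$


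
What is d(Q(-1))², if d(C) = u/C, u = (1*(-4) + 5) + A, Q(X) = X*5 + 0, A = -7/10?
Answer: 9/2500 ≈ 0.0036000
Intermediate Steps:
A = -7/10 (A = -7*⅒ = -7/10 ≈ -0.70000)
Q(X) = 5*X (Q(X) = 5*X + 0 = 5*X)
u = 3/10 (u = (1*(-4) + 5) - 7/10 = (-4 + 5) - 7/10 = 1 - 7/10 = 3/10 ≈ 0.30000)
d(C) = 3/(10*C)
d(Q(-1))² = (3/(10*((5*(-1)))))² = ((3/10)/(-5))² = ((3/10)*(-⅕))² = (-3/50)² = 9/2500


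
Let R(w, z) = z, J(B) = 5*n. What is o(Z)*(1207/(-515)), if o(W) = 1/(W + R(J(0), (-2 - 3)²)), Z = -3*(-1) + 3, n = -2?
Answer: -1207/15965 ≈ -0.075603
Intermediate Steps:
J(B) = -10 (J(B) = 5*(-2) = -10)
Z = 6 (Z = 3 + 3 = 6)
o(W) = 1/(25 + W) (o(W) = 1/(W + (-2 - 3)²) = 1/(W + (-5)²) = 1/(W + 25) = 1/(25 + W))
o(Z)*(1207/(-515)) = (1207/(-515))/(25 + 6) = (1207*(-1/515))/31 = (1/31)*(-1207/515) = -1207/15965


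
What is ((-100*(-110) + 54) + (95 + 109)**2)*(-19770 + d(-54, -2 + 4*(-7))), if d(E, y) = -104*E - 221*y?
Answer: -396289080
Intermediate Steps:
d(E, y) = -221*y - 104*E
((-100*(-110) + 54) + (95 + 109)**2)*(-19770 + d(-54, -2 + 4*(-7))) = ((-100*(-110) + 54) + (95 + 109)**2)*(-19770 + (-221*(-2 + 4*(-7)) - 104*(-54))) = ((11000 + 54) + 204**2)*(-19770 + (-221*(-2 - 28) + 5616)) = (11054 + 41616)*(-19770 + (-221*(-30) + 5616)) = 52670*(-19770 + (6630 + 5616)) = 52670*(-19770 + 12246) = 52670*(-7524) = -396289080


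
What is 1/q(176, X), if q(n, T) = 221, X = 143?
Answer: 1/221 ≈ 0.0045249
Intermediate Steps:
1/q(176, X) = 1/221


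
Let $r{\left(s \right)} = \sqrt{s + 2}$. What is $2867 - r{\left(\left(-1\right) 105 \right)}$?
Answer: $2867 - i \sqrt{103} \approx 2867.0 - 10.149 i$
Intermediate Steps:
$r{\left(s \right)} = \sqrt{2 + s}$
$2867 - r{\left(\left(-1\right) 105 \right)} = 2867 - \sqrt{2 - 105} = 2867 - \sqrt{-103} = 2867 - i \sqrt{103}$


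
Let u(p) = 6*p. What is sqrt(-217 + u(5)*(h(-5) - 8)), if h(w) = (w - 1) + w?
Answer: I*sqrt(787) ≈ 28.054*I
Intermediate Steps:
h(w) = -1 + 2*w (h(w) = (-1 + w) + w = -1 + 2*w)
sqrt(-217 + u(5)*(h(-5) - 8)) = sqrt(-217 + (6*5)*((-1 + 2*(-5)) - 8)) = sqrt(-217 + 30*((-1 - 10) - 8)) = sqrt(-217 + 30*(-11 - 8)) = sqrt(-217 + 30*(-19)) = sqrt(-217 - 570) = sqrt(-787) = I*sqrt(787)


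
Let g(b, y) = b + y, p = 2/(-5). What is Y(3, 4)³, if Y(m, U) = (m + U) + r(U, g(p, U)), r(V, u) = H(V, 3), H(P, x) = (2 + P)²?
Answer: 79507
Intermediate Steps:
p = -⅖ (p = 2*(-⅕) = -⅖ ≈ -0.40000)
r(V, u) = (2 + V)²
Y(m, U) = U + m + (2 + U)² (Y(m, U) = (m + U) + (2 + U)² = (U + m) + (2 + U)² = U + m + (2 + U)²)
Y(3, 4)³ = (4 + 3 + (2 + 4)²)³ = (4 + 3 + 6²)³ = (4 + 3 + 36)³ = 43³ = 79507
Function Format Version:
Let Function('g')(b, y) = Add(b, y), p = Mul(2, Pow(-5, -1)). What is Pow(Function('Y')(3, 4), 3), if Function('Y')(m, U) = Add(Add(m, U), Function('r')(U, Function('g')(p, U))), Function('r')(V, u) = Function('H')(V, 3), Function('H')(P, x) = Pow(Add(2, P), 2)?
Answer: 79507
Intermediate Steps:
p = Rational(-2, 5) (p = Mul(2, Rational(-1, 5)) = Rational(-2, 5) ≈ -0.40000)
Function('r')(V, u) = Pow(Add(2, V), 2)
Function('Y')(m, U) = Add(U, m, Pow(Add(2, U), 2)) (Function('Y')(m, U) = Add(Add(m, U), Pow(Add(2, U), 2)) = Add(Add(U, m), Pow(Add(2, U), 2)) = Add(U, m, Pow(Add(2, U), 2)))
Pow(Function('Y')(3, 4), 3) = Pow(Add(4, 3, Pow(Add(2, 4), 2)), 3) = Pow(Add(4, 3, Pow(6, 2)), 3) = Pow(Add(4, 3, 36), 3) = Pow(43, 3) = 79507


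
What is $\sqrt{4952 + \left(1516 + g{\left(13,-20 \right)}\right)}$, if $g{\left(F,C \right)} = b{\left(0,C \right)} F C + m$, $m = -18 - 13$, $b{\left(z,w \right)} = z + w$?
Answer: $3 \sqrt{1293} \approx 107.87$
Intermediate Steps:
$b{\left(z,w \right)} = w + z$
$m = -31$ ($m = -18 - 13 = -31$)
$g{\left(F,C \right)} = -31 + F C^{2}$ ($g{\left(F,C \right)} = \left(C + 0\right) F C - 31 = C F C - 31 = F C^{2} - 31 = -31 + F C^{2}$)
$\sqrt{4952 + \left(1516 + g{\left(13,-20 \right)}\right)} = \sqrt{4952 + \left(1516 - \left(31 - 13 \left(-20\right)^{2}\right)\right)} = \sqrt{4952 + \left(1516 + \left(-31 + 13 \cdot 400\right)\right)} = \sqrt{4952 + \left(1516 + \left(-31 + 5200\right)\right)} = \sqrt{4952 + \left(1516 + 5169\right)} = \sqrt{4952 + 6685} = \sqrt{11637} = 3 \sqrt{1293}$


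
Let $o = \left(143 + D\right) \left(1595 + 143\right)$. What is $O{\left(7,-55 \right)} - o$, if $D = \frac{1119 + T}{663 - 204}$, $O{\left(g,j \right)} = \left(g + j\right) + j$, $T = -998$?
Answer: $- \frac{114334681}{459} \approx -2.491 \cdot 10^{5}$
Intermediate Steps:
$O{\left(g,j \right)} = g + 2 j$
$D = \frac{121}{459}$ ($D = \frac{1119 - 998}{663 - 204} = \frac{121}{459} \approx 0.26362$)
$o = \frac{114287404}{459}$ ($o = \left(143 + \frac{121}{459}\right) \left(1595 + 143\right) = \frac{65758}{459} \cdot 1738 = \frac{114287404}{459} \approx 2.4899 \cdot 10^{5}$)
$O{\left(7,-55 \right)} - o = \left(7 + 2 \left(-55\right)\right) - \frac{114287404}{459} = \left(7 - 110\right) - \frac{114287404}{459} = -103 - \frac{114287404}{459} = - \frac{114334681}{459}$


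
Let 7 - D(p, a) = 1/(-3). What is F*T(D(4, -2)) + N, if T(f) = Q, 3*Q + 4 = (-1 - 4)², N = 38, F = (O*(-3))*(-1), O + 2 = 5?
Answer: 101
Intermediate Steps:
O = 3 (O = -2 + 5 = 3)
F = 9 (F = (3*(-3))*(-1) = -9*(-1) = 9)
D(p, a) = 22/3 (D(p, a) = 7 - 1/(-3) = 7 - 1*(-⅓) = 7 + ⅓ = 22/3)
Q = 7 (Q = -4/3 + (-1 - 4)²/3 = -4/3 + (⅓)*(-5)² = -4/3 + (⅓)*25 = -4/3 + 25/3 = 7)
T(f) = 7
F*T(D(4, -2)) + N = 9*7 + 38 = 63 + 38 = 101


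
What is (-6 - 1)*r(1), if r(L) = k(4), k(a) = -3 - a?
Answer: 49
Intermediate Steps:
r(L) = -7 (r(L) = -3 - 1*4 = -3 - 4 = -7)
(-6 - 1)*r(1) = (-6 - 1)*(-7) = -7*(-7) = 49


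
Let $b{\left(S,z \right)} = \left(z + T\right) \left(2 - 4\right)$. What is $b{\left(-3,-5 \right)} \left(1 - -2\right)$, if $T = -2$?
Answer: $42$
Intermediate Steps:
$b{\left(S,z \right)} = 4 - 2 z$ ($b{\left(S,z \right)} = \left(z - 2\right) \left(2 - 4\right) = \left(-2 + z\right) \left(-2\right) = 4 - 2 z$)
$b{\left(-3,-5 \right)} \left(1 - -2\right) = \left(4 - -10\right) \left(1 - -2\right) = \left(4 + 10\right) \left(1 + 2\right) = 14 \cdot 3 = 42$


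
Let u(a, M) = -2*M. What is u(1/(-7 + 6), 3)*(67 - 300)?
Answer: 1398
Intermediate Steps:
u(1/(-7 + 6), 3)*(67 - 300) = (-2*3)*(67 - 300) = -6*(-233) = 1398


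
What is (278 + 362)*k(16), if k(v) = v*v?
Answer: 163840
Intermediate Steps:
k(v) = v²
(278 + 362)*k(16) = (278 + 362)*16² = 640*256 = 163840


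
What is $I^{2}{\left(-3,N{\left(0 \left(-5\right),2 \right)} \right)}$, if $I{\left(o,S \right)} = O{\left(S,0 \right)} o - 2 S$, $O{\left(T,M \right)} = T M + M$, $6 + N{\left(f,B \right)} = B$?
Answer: $64$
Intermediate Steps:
$N{\left(f,B \right)} = -6 + B$
$O{\left(T,M \right)} = M + M T$ ($O{\left(T,M \right)} = M T + M = M + M T$)
$I{\left(o,S \right)} = - 2 S$ ($I{\left(o,S \right)} = 0 \left(1 + S\right) o - 2 S = 0 o - 2 S = 0 - 2 S = - 2 S$)
$I^{2}{\left(-3,N{\left(0 \left(-5\right),2 \right)} \right)} = \left(- 2 \left(-6 + 2\right)\right)^{2} = \left(\left(-2\right) \left(-4\right)\right)^{2} = 8^{2} = 64$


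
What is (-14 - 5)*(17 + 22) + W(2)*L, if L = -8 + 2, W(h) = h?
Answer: -753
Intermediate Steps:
L = -6
(-14 - 5)*(17 + 22) + W(2)*L = (-14 - 5)*(17 + 22) + 2*(-6) = -19*39 - 12 = -741 - 12 = -753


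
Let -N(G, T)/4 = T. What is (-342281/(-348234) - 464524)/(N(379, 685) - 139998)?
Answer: 161762708335/49706224692 ≈ 3.2544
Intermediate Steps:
N(G, T) = -4*T
(-342281/(-348234) - 464524)/(N(379, 685) - 139998) = (-342281/(-348234) - 464524)/(-4*685 - 139998) = (-342281*(-1/348234) - 464524)/(-2740 - 139998) = (342281/348234 - 464524)/(-142738) = -161762708335/348234*(-1/142738) = 161762708335/49706224692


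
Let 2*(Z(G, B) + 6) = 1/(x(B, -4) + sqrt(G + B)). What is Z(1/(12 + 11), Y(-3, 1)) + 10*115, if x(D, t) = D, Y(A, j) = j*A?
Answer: 629131/550 - I*sqrt(391)/275 ≈ 1143.9 - 0.071904*I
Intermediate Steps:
Y(A, j) = A*j
Z(G, B) = -6 + 1/(2*(B + sqrt(B + G))) (Z(G, B) = -6 + 1/(2*(B + sqrt(G + B))) = -6 + 1/(2*(B + sqrt(B + G))))
Z(1/(12 + 11), Y(-3, 1)) + 10*115 = (1/2 - (-18) - 6*sqrt(-3*1 + 1/(12 + 11)))/(-3*1 + sqrt(-3*1 + 1/(12 + 11))) + 10*115 = (1/2 - 6*(-3) - 6*sqrt(-3 + 1/23))/(-3 + sqrt(-3 + 1/23)) + 1150 = (1/2 + 18 - 6*sqrt(-3 + 1/23))/(-3 + sqrt(-3 + 1/23)) + 1150 = (1/2 + 18 - 12*I*sqrt(391)/23)/(-3 + sqrt(-68/23)) + 1150 = (1/2 + 18 - 12*I*sqrt(391)/23)/(-3 + 2*I*sqrt(391)/23) + 1150 = (37/2 - 12*I*sqrt(391)/23)/(-3 + 2*I*sqrt(391)/23) + 1150 = 1150 + (37/2 - 12*I*sqrt(391)/23)/(-3 + 2*I*sqrt(391)/23)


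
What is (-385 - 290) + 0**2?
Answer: -675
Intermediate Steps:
(-385 - 290) + 0**2 = -675 + 0 = -675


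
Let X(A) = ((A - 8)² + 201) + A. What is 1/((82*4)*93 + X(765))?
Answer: 1/604519 ≈ 1.6542e-6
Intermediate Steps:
X(A) = 201 + A + (-8 + A)² (X(A) = ((-8 + A)² + 201) + A = (201 + (-8 + A)²) + A = 201 + A + (-8 + A)²)
1/((82*4)*93 + X(765)) = 1/((82*4)*93 + (201 + 765 + (-8 + 765)²)) = 1/(328*93 + (201 + 765 + 757²)) = 1/(30504 + (201 + 765 + 573049)) = 1/(30504 + 574015) = 1/604519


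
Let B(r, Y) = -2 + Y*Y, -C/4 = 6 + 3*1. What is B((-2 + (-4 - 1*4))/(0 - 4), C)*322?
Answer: 416668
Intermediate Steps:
C = -36 (C = -4*(6 + 3*1) = -4*(6 + 3) = -4*9 = -36)
B(r, Y) = -2 + Y²
B((-2 + (-4 - 1*4))/(0 - 4), C)*322 = (-2 + (-36)²)*322 = (-2 + 1296)*322 = 1294*322 = 416668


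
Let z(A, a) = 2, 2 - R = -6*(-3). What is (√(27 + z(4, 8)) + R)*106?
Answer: -1696 + 106*√29 ≈ -1125.2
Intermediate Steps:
R = -16 (R = 2 - (-6)*(-3) = 2 - 1*18 = 2 - 18 = -16)
(√(27 + z(4, 8)) + R)*106 = (√(27 + 2) - 16)*106 = (√29 - 16)*106 = (-16 + √29)*106 = -1696 + 106*√29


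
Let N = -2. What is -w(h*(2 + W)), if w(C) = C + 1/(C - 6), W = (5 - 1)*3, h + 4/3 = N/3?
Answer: 953/34 ≈ 28.029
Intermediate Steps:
h = -2 (h = -4/3 - 2/3 = -4/3 - 2*⅓ = -4/3 - ⅔ = -2)
W = 12 (W = 4*3 = 12)
w(C) = C + 1/(-6 + C)
-w(h*(2 + W)) = -(1 + (-2*(2 + 12))² - (-12)*(2 + 12))/(-6 - 2*(2 + 12)) = -(1 + (-2*14)² - (-12)*14)/(-6 - 2*14) = -(1 + (-28)² - 6*(-28))/(-6 - 28) = -(1 + 784 + 168)/(-34) = -(-1)*953/34 = -1*(-953/34) = 953/34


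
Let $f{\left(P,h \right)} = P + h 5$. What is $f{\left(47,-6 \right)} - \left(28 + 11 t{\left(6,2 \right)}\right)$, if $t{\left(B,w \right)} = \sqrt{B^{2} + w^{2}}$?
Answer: $-11 - 22 \sqrt{10} \approx -80.57$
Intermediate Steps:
$f{\left(P,h \right)} = P + 5 h$
$f{\left(47,-6 \right)} - \left(28 + 11 t{\left(6,2 \right)}\right) = \left(47 + 5 \left(-6\right)\right) - \left(28 + 11 \sqrt{6^{2} + 2^{2}}\right) = \left(47 - 30\right) - \left(28 + 11 \sqrt{36 + 4}\right) = 17 - \left(28 + 11 \sqrt{40}\right) = 17 - \left(28 + 11 \cdot 2 \sqrt{10}\right) = 17 - \left(28 + 22 \sqrt{10}\right) = -11 - 22 \sqrt{10}$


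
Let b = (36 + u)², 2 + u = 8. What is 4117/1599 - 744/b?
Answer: 56229/26117 ≈ 2.1530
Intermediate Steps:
u = 6 (u = -2 + 8 = 6)
b = 1764 (b = (36 + 6)² = 42² = 1764)
4117/1599 - 744/b = 4117/1599 - 744/1764 = 4117*(1/1599) - 744*1/1764 = 4117/1599 - 62/147 = 56229/26117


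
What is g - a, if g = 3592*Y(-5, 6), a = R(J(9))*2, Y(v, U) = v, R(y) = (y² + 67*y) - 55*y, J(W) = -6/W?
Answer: -161504/9 ≈ -17945.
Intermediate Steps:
R(y) = y² + 12*y
a = -136/9 (a = ((-6/9)*(12 - 6/9))*2 = ((-6*⅑)*(12 - 6*⅑))*2 = -2*(12 - ⅔)/3*2 = -⅔*34/3*2 = -68/9*2 = -136/9 ≈ -15.111)
g = -17960 (g = 3592*(-5) = -17960)
g - a = -17960 - 1*(-136/9) = -17960 + 136/9 = -161504/9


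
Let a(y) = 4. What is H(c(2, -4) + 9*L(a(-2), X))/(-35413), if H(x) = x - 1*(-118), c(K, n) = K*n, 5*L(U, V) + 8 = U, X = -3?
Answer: -514/177065 ≈ -0.0029029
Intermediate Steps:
L(U, V) = -8/5 + U/5
H(x) = 118 + x (H(x) = x + 118 = 118 + x)
H(c(2, -4) + 9*L(a(-2), X))/(-35413) = (118 + (2*(-4) + 9*(-8/5 + (⅕)*4)))/(-35413) = (118 + (-8 + 9*(-8/5 + ⅘)))*(-1/35413) = (118 + (-8 + 9*(-⅘)))*(-1/35413) = (118 + (-8 - 36/5))*(-1/35413) = (118 - 76/5)*(-1/35413) = (514/5)*(-1/35413) = -514/177065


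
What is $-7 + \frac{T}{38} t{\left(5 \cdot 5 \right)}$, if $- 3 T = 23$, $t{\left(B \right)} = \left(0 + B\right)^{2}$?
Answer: $- \frac{15173}{114} \approx -133.1$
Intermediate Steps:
$t{\left(B \right)} = B^{2}$
$T = - \frac{23}{3}$ ($T = \left(- \frac{1}{3}\right) 23 = - \frac{23}{3} \approx -7.6667$)
$-7 + \frac{T}{38} t{\left(5 \cdot 5 \right)} = -7 + - \frac{23}{3 \cdot 38} \left(5 \cdot 5\right)^{2} = -7 + \left(- \frac{23}{3}\right) \frac{1}{38} \cdot 25^{2} = -7 - \frac{14375}{114} = - \frac{15173}{114}$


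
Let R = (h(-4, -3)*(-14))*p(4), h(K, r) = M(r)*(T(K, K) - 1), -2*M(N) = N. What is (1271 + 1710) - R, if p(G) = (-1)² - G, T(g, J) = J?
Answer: 3296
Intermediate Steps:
M(N) = -N/2
p(G) = 1 - G
h(K, r) = -r*(-1 + K)/2 (h(K, r) = (-r/2)*(K - 1) = (-r/2)*(-1 + K) = -r*(-1 + K)/2)
R = -315 (R = (((½)*(-3)*(1 - 1*(-4)))*(-14))*(1 - 1*4) = (((½)*(-3)*(1 + 4))*(-14))*(1 - 4) = (((½)*(-3)*5)*(-14))*(-3) = -15/2*(-14)*(-3) = 105*(-3) = -315)
(1271 + 1710) - R = (1271 + 1710) - 1*(-315) = 2981 + 315 = 3296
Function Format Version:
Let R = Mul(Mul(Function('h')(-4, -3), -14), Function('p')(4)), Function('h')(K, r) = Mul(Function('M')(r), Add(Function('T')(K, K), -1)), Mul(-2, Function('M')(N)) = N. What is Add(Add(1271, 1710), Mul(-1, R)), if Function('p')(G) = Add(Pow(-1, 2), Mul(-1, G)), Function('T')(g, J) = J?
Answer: 3296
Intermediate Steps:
Function('M')(N) = Mul(Rational(-1, 2), N)
Function('p')(G) = Add(1, Mul(-1, G))
Function('h')(K, r) = Mul(Rational(-1, 2), r, Add(-1, K)) (Function('h')(K, r) = Mul(Mul(Rational(-1, 2), r), Add(K, -1)) = Mul(Mul(Rational(-1, 2), r), Add(-1, K)) = Mul(Rational(-1, 2), r, Add(-1, K)))
R = -315 (R = Mul(Mul(Mul(Rational(1, 2), -3, Add(1, Mul(-1, -4))), -14), Add(1, Mul(-1, 4))) = Mul(Mul(Mul(Rational(1, 2), -3, Add(1, 4)), -14), Add(1, -4)) = Mul(Mul(Mul(Rational(1, 2), -3, 5), -14), -3) = Mul(Mul(Rational(-15, 2), -14), -3) = Mul(105, -3) = -315)
Add(Add(1271, 1710), Mul(-1, R)) = Add(Add(1271, 1710), Mul(-1, -315)) = Add(2981, 315) = 3296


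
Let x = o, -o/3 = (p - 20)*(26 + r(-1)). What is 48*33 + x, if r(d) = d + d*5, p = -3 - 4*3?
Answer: 3684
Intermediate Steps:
p = -15 (p = -3 - 12 = -15)
r(d) = 6*d (r(d) = d + 5*d = 6*d)
o = 2100 (o = -3*(-15 - 20)*(26 + 6*(-1)) = -(-105)*(26 - 6) = -(-105)*20 = -3*(-700) = 2100)
x = 2100
48*33 + x = 48*33 + 2100 = 1584 + 2100 = 3684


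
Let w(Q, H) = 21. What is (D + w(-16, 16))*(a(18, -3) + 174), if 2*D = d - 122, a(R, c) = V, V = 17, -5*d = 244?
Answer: -61502/5 ≈ -12300.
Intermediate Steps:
d = -244/5 (d = -⅕*244 = -244/5 ≈ -48.800)
a(R, c) = 17
D = -427/5 (D = (-244/5 - 122)/2 = (½)*(-854/5) = -427/5 ≈ -85.400)
(D + w(-16, 16))*(a(18, -3) + 174) = (-427/5 + 21)*(17 + 174) = -322/5*191 = -61502/5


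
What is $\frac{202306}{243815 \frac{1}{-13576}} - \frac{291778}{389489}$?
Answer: $- \frac{2654603263018}{235640845} \approx -11265.0$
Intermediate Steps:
$\frac{202306}{243815 \frac{1}{-13576}} - \frac{291778}{389489} = \frac{202306}{243815 \left(- \frac{1}{13576}\right)} - \frac{291778}{389489} = \frac{202306}{- \frac{243815}{13576}} - \frac{291778}{389489} = 202306 \left(- \frac{13576}{243815}\right) - \frac{291778}{389489} = - \frac{6815152}{605} - \frac{291778}{389489} = - \frac{2654603263018}{235640845}$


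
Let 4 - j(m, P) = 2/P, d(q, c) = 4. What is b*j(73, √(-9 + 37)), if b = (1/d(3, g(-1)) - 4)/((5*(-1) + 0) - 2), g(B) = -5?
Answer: 15/7 - 15*√7/196 ≈ 1.9404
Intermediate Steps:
j(m, P) = 4 - 2/P
b = 15/28 (b = (1/4 - 4)/((5*(-1) + 0) - 2) = (¼ - 4)/((-5 + 0) - 2) = -15/(4*(-5 - 2)) = -15/4/(-7) = -15/4*(-⅐) = 15/28 ≈ 0.53571)
b*j(73, √(-9 + 37)) = 15*(4 - 2/√(-9 + 37))/28 = 15*(4 - 2*√7/14)/28 = 15*(4 - √7/7)/28 = 15/7 - 15*√7/196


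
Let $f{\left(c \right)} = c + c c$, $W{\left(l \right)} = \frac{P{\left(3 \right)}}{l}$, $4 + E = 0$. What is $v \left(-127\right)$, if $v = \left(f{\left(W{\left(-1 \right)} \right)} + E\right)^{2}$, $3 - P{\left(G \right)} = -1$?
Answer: $-8128$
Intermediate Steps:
$E = -4$ ($E = -4 + 0 = -4$)
$P{\left(G \right)} = 4$ ($P{\left(G \right)} = 3 - -1 = 3 + 1 = 4$)
$W{\left(l \right)} = \frac{4}{l}$
$f{\left(c \right)} = c + c^{2}$
$v = 64$ ($v = \left(\frac{4}{-1} \left(1 + \frac{4}{-1}\right) - 4\right)^{2} = \left(4 \left(-1\right) \left(1 + 4 \left(-1\right)\right) - 4\right)^{2} = \left(- 4 \left(1 - 4\right) - 4\right)^{2} = \left(\left(-4\right) \left(-3\right) - 4\right)^{2} = \left(12 - 4\right)^{2} = 8^{2} = 64$)
$v \left(-127\right) = 64 \left(-127\right) = -8128$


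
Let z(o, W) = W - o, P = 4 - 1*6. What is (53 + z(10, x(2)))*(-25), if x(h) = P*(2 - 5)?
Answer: -1225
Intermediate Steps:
P = -2 (P = 4 - 6 = -2)
x(h) = 6 (x(h) = -2*(2 - 5) = -2*(-3) = 6)
(53 + z(10, x(2)))*(-25) = (53 + (6 - 1*10))*(-25) = (53 + (6 - 10))*(-25) = (53 - 4)*(-25) = 49*(-25) = -1225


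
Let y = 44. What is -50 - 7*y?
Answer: -358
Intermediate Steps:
-50 - 7*y = -50 - 7*44 = -50 - 308 = -358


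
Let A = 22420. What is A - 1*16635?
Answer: 5785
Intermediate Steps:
A - 1*16635 = 22420 - 1*16635 = 22420 - 16635 = 5785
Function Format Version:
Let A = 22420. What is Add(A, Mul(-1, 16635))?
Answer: 5785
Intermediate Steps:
Add(A, Mul(-1, 16635)) = Add(22420, Mul(-1, 16635)) = Add(22420, -16635) = 5785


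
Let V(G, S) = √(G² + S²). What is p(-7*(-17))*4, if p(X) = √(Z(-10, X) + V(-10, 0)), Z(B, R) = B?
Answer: 0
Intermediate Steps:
p(X) = 0 (p(X) = √(-10 + √((-10)² + 0²)) = √(-10 + √(100 + 0)) = √(-10 + √100) = √(-10 + 10) = √0 = 0)
p(-7*(-17))*4 = 0*4 = 0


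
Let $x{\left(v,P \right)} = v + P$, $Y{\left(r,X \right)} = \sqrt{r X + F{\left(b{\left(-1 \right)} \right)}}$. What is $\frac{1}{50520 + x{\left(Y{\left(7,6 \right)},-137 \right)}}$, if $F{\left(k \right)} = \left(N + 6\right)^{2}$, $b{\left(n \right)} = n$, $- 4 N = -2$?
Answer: $\frac{201532}{10153786419} - \frac{2 \sqrt{337}}{10153786419} \approx 1.9844 \cdot 10^{-5}$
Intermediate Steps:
$N = \frac{1}{2}$ ($N = \left(- \frac{1}{4}\right) \left(-2\right) = \frac{1}{2} \approx 0.5$)
$F{\left(k \right)} = \frac{169}{4}$ ($F{\left(k \right)} = \left(\frac{1}{2} + 6\right)^{2} = \left(\frac{13}{2}\right)^{2} = \frac{169}{4}$)
$Y{\left(r,X \right)} = \sqrt{\frac{169}{4} + X r}$ ($Y{\left(r,X \right)} = \sqrt{r X + \frac{169}{4}} = \sqrt{X r + \frac{169}{4}} = \sqrt{\frac{169}{4} + X r}$)
$x{\left(v,P \right)} = P + v$
$\frac{1}{50520 + x{\left(Y{\left(7,6 \right)},-137 \right)}} = \frac{1}{50520 - \left(137 - \frac{\sqrt{169 + 4 \cdot 6 \cdot 7}}{2}\right)} = \frac{1}{50520 - \left(137 - \frac{\sqrt{169 + 168}}{2}\right)} = \frac{1}{50520 - \left(137 - \frac{\sqrt{337}}{2}\right)} = \frac{1}{50383 + \frac{\sqrt{337}}{2}}$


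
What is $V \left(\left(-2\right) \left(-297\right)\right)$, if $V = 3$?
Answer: $1782$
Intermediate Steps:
$V \left(\left(-2\right) \left(-297\right)\right) = 3 \left(\left(-2\right) \left(-297\right)\right) = 3 \cdot 594 = 1782$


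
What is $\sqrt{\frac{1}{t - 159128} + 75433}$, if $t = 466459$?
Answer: $\frac{2 \sqrt{1781205908036061}}{307331} \approx 274.65$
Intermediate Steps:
$\sqrt{\frac{1}{t - 159128} + 75433} = \sqrt{\frac{1}{466459 - 159128} + 75433} = \sqrt{\frac{1}{307331} + 75433} = \sqrt{\frac{23182899324}{307331}} = \frac{2 \sqrt{1781205908036061}}{307331}$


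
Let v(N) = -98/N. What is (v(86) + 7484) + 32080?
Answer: 1701203/43 ≈ 39563.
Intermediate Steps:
(v(86) + 7484) + 32080 = (-98/86 + 7484) + 32080 = (-98*1/86 + 7484) + 32080 = (-49/43 + 7484) + 32080 = 321763/43 + 32080 = 1701203/43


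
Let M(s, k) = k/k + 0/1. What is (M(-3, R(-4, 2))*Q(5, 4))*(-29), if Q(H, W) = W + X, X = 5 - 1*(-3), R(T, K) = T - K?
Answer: -348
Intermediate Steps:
M(s, k) = 1 (M(s, k) = 1 + 0*1 = 1 + 0 = 1)
X = 8 (X = 5 + 3 = 8)
Q(H, W) = 8 + W (Q(H, W) = W + 8 = 8 + W)
(M(-3, R(-4, 2))*Q(5, 4))*(-29) = (1*(8 + 4))*(-29) = (1*12)*(-29) = 12*(-29) = -348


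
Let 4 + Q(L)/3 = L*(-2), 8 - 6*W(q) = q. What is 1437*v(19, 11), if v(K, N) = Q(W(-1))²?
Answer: 633717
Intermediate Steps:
W(q) = 4/3 - q/6
Q(L) = -12 - 6*L (Q(L) = -12 + 3*(L*(-2)) = -12 + 3*(-2*L) = -12 - 6*L)
v(K, N) = 441 (v(K, N) = (-12 - 6*(4/3 - ⅙*(-1)))² = (-12 - 6*(4/3 + ⅙))² = (-12 - 6*3/2)² = (-12 - 9)² = (-21)² = 441)
1437*v(19, 11) = 1437*441 = 633717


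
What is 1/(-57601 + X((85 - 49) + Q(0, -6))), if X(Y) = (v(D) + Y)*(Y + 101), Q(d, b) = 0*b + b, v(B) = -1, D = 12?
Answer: -1/53802 ≈ -1.8587e-5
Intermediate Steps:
Q(d, b) = b (Q(d, b) = 0 + b = b)
X(Y) = (-1 + Y)*(101 + Y) (X(Y) = (-1 + Y)*(Y + 101) = (-1 + Y)*(101 + Y))
1/(-57601 + X((85 - 49) + Q(0, -6))) = 1/(-57601 + (-101 + ((85 - 49) - 6)² + 100*((85 - 49) - 6))) = 1/(-57601 + (-101 + (36 - 6)² + 100*(36 - 6))) = 1/(-57601 + (-101 + 30² + 100*30)) = 1/(-57601 + (-101 + 900 + 3000)) = 1/(-57601 + 3799) = 1/(-53802) = -1/53802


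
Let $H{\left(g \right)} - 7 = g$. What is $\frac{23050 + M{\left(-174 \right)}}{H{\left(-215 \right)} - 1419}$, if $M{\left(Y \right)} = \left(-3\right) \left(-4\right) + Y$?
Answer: $- \frac{22888}{1627} \approx -14.068$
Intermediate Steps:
$M{\left(Y \right)} = 12 + Y$
$H{\left(g \right)} = 7 + g$
$\frac{23050 + M{\left(-174 \right)}}{H{\left(-215 \right)} - 1419} = \frac{23050 + \left(12 - 174\right)}{\left(7 - 215\right) - 1419} = \frac{23050 - 162}{-208 - 1419} = \frac{22888}{-1627} = 22888 \left(- \frac{1}{1627}\right) = - \frac{22888}{1627}$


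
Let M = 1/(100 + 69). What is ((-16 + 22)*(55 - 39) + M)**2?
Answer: 263250625/28561 ≈ 9217.1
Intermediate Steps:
M = 1/169 ≈ 0.0059172
((-16 + 22)*(55 - 39) + M)**2 = ((-16 + 22)*(55 - 39) + 1/169)**2 = (6*16 + 1/169)**2 = (96 + 1/169)**2 = (16225/169)**2 = 263250625/28561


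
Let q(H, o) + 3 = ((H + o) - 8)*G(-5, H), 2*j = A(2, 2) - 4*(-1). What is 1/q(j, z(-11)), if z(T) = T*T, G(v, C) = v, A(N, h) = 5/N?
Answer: -4/2337 ≈ -0.0017116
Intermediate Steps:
z(T) = T**2
j = 13/4 (j = (5/2 - 4*(-1))/2 = (5*(1/2) + 4)/2 = (5/2 + 4)/2 = (1/2)*(13/2) = 13/4 ≈ 3.2500)
q(H, o) = 37 - 5*H - 5*o (q(H, o) = -3 + ((H + o) - 8)*(-5) = -3 + (-8 + H + o)*(-5) = -3 + (40 - 5*H - 5*o) = 37 - 5*H - 5*o)
1/q(j, z(-11)) = 1/(37 - 5*13/4 - 5*(-11)**2) = 1/(37 - 65/4 - 5*121) = 1/(37 - 65/4 - 605) = 1/(-2337/4) = -4/2337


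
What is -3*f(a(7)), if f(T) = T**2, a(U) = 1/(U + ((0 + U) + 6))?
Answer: -3/400 ≈ -0.0075000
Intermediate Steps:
a(U) = 1/(6 + 2*U) (a(U) = 1/(U + (U + 6)) = 1/(U + (6 + U)) = 1/(6 + 2*U))
-3*f(a(7)) = -3*1/(4*(3 + 7)**2) = -3*((1/2)/10)**2 = -3*((1/2)*(1/10))**2 = -3*(1/20)**2 = -3*1/400 = -3/400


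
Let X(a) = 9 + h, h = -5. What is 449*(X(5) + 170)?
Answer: 78126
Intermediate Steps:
X(a) = 4 (X(a) = 9 - 5 = 4)
449*(X(5) + 170) = 449*(4 + 170) = 449*174 = 78126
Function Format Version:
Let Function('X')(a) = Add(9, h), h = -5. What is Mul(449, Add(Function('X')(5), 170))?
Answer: 78126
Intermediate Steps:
Function('X')(a) = 4 (Function('X')(a) = Add(9, -5) = 4)
Mul(449, Add(Function('X')(5), 170)) = Mul(449, Add(4, 170)) = Mul(449, 174) = 78126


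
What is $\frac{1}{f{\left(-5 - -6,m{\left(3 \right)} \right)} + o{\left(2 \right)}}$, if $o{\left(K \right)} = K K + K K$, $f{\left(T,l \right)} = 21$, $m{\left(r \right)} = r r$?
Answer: $\frac{1}{29} \approx 0.034483$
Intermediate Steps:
$m{\left(r \right)} = r^{2}$
$o{\left(K \right)} = 2 K^{2}$ ($o{\left(K \right)} = K^{2} + K^{2} = 2 K^{2}$)
$\frac{1}{f{\left(-5 - -6,m{\left(3 \right)} \right)} + o{\left(2 \right)}} = \frac{1}{21 + 2 \cdot 2^{2}} = \frac{1}{21 + 2 \cdot 4} = \frac{1}{21 + 8} = \frac{1}{29}$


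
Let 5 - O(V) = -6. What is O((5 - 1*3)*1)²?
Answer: 121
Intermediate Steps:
O(V) = 11 (O(V) = 5 - 1*(-6) = 5 + 6 = 11)
O((5 - 1*3)*1)² = 11² = 121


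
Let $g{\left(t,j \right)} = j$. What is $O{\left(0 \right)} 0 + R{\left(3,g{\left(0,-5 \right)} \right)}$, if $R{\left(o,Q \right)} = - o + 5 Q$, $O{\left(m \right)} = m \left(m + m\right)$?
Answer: $-28$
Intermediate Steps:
$O{\left(m \right)} = 2 m^{2}$ ($O{\left(m \right)} = m 2 m = 2 m^{2}$)
$O{\left(0 \right)} 0 + R{\left(3,g{\left(0,-5 \right)} \right)} = 2 \cdot 0^{2} \cdot 0 + \left(\left(-1\right) 3 + 5 \left(-5\right)\right) = 2 \cdot 0 \cdot 0 - 28 = 0 \cdot 0 - 28 = 0 - 28 = -28$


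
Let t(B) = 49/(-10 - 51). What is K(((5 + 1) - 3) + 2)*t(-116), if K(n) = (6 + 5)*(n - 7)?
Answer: 1078/61 ≈ 17.672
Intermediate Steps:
K(n) = -77 + 11*n (K(n) = 11*(-7 + n) = -77 + 11*n)
t(B) = -49/61 (t(B) = 49/(-61) = 49*(-1/61) = -49/61)
K(((5 + 1) - 3) + 2)*t(-116) = (-77 + 11*(((5 + 1) - 3) + 2))*(-49/61) = (-77 + 11*((6 - 3) + 2))*(-49/61) = (-77 + 11*(3 + 2))*(-49/61) = (-77 + 11*5)*(-49/61) = (-77 + 55)*(-49/61) = -22*(-49/61) = 1078/61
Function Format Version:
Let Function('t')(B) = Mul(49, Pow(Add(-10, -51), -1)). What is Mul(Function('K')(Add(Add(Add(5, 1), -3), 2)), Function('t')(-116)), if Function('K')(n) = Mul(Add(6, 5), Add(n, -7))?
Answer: Rational(1078, 61) ≈ 17.672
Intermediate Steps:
Function('K')(n) = Add(-77, Mul(11, n)) (Function('K')(n) = Mul(11, Add(-7, n)) = Add(-77, Mul(11, n)))
Function('t')(B) = Rational(-49, 61) (Function('t')(B) = Mul(49, Pow(-61, -1)) = Mul(49, Rational(-1, 61)) = Rational(-49, 61))
Mul(Function('K')(Add(Add(Add(5, 1), -3), 2)), Function('t')(-116)) = Mul(Add(-77, Mul(11, Add(Add(Add(5, 1), -3), 2))), Rational(-49, 61)) = Mul(Add(-77, Mul(11, Add(Add(6, -3), 2))), Rational(-49, 61)) = Mul(Add(-77, Mul(11, Add(3, 2))), Rational(-49, 61)) = Mul(Add(-77, Mul(11, 5)), Rational(-49, 61)) = Mul(Add(-77, 55), Rational(-49, 61)) = Mul(-22, Rational(-49, 61)) = Rational(1078, 61)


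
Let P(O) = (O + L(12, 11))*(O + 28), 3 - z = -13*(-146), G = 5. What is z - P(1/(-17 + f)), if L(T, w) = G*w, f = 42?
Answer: -2148951/625 ≈ -3438.3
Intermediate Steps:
L(T, w) = 5*w
z = -1895 (z = 3 - (-13)*(-146) = 3 - 1*1898 = 3 - 1898 = -1895)
P(O) = (28 + O)*(55 + O) (P(O) = (O + 5*11)*(O + 28) = (O + 55)*(28 + O) = (55 + O)*(28 + O) = (28 + O)*(55 + O))
z - P(1/(-17 + f)) = -1895 - (1540 + (1/(-17 + 42))² + 83/(-17 + 42)) = -1895 - (1540 + (1/25)² + 83/25) = -1895 - (1540 + (1/25)² + 83*(1/25)) = -1895 - (1540 + 1/625 + 83/25) = -1895 - 1*964576/625 = -1895 - 964576/625 = -2148951/625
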